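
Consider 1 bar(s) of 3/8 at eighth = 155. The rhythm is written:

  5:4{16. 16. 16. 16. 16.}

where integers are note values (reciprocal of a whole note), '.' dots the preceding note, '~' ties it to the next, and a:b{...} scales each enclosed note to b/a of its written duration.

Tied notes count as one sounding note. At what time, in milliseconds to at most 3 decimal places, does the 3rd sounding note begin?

1. 0.0ms @ 0 + 232.258ms (3/5)
2. 232.258ms @ 3/5 + 232.258ms (3/5)
3. 464.516ms @ 6/5 + 232.258ms (3/5)
4. 696.774ms @ 9/5 + 232.258ms (3/5)
5. 929.032ms @ 12/5 + 232.258ms (3/5)

note 3 onset = 6/5b = 464.516ms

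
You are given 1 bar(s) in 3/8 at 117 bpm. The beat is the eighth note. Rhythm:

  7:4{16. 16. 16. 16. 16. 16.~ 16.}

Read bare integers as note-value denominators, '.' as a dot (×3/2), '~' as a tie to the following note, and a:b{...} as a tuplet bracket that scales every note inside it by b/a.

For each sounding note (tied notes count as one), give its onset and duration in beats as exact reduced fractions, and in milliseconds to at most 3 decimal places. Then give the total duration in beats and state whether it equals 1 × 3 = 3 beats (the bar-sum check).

1) 0.0ms=0b +219.78ms=3/7b
2) 219.78ms=3/7b +219.78ms=3/7b
3) 439.56ms=6/7b +219.78ms=3/7b
4) 659.341ms=9/7b +219.78ms=3/7b
5) 879.121ms=12/7b +219.78ms=3/7b
6) 1098.901ms=15/7b +439.56ms=6/7b
Σ=3b of 3 (117bpm 3/8) — PASS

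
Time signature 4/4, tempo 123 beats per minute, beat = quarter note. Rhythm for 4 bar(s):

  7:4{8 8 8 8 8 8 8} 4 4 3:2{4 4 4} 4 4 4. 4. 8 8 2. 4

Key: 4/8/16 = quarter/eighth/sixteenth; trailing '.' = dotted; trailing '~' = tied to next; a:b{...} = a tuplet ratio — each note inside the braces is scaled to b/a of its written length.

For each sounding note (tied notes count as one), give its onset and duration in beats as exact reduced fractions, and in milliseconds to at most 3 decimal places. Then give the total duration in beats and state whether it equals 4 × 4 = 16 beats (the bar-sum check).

1) 0.0ms=0b +139.373ms=2/7b
2) 139.373ms=2/7b +139.373ms=2/7b
3) 278.746ms=4/7b +139.373ms=2/7b
4) 418.118ms=6/7b +139.373ms=2/7b
5) 557.491ms=8/7b +139.373ms=2/7b
6) 696.864ms=10/7b +139.373ms=2/7b
7) 836.237ms=12/7b +139.373ms=2/7b
8) 975.61ms=2b +487.805ms=1b
9) 1463.415ms=3b +487.805ms=1b
10) 1951.22ms=4b +325.203ms=2/3b
11) 2276.423ms=14/3b +325.203ms=2/3b
12) 2601.626ms=16/3b +325.203ms=2/3b
13) 2926.829ms=6b +487.805ms=1b
14) 3414.634ms=7b +487.805ms=1b
15) 3902.439ms=8b +731.707ms=3/2b
16) 4634.146ms=19/2b +731.707ms=3/2b
17) 5365.854ms=11b +243.902ms=1/2b
18) 5609.756ms=23/2b +243.902ms=1/2b
19) 5853.659ms=12b +1463.415ms=3b
20) 7317.073ms=15b +487.805ms=1b
Σ=16b of 16 (123bpm 4/4) — PASS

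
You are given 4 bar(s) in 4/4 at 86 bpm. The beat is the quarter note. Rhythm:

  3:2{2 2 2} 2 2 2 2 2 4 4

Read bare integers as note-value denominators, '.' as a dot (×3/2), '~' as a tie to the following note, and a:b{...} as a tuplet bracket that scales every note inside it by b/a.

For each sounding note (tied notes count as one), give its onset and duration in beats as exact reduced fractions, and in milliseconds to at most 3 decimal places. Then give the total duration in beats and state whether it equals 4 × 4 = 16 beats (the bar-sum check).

1) 0.0ms=0b +930.233ms=4/3b
2) 930.233ms=4/3b +930.233ms=4/3b
3) 1860.465ms=8/3b +930.233ms=4/3b
4) 2790.698ms=4b +1395.349ms=2b
5) 4186.047ms=6b +1395.349ms=2b
6) 5581.395ms=8b +1395.349ms=2b
7) 6976.744ms=10b +1395.349ms=2b
8) 8372.093ms=12b +1395.349ms=2b
9) 9767.442ms=14b +697.674ms=1b
10) 10465.116ms=15b +697.674ms=1b
Σ=16b of 16 (86bpm 4/4) — PASS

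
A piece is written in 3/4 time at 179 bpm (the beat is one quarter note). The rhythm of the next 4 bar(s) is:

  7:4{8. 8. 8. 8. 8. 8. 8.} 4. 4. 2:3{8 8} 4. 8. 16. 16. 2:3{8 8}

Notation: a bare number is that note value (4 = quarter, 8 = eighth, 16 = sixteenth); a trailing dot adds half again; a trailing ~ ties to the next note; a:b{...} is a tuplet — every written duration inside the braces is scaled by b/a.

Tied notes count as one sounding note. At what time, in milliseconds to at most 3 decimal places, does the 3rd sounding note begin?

note 3 onset = 6/7b = 287.31ms

1. 0.0ms @ 0 + 143.655ms (3/7)
2. 143.655ms @ 3/7 + 143.655ms (3/7)
3. 287.31ms @ 6/7 + 143.655ms (3/7)
4. 430.966ms @ 9/7 + 143.655ms (3/7)
5. 574.621ms @ 12/7 + 143.655ms (3/7)
6. 718.276ms @ 15/7 + 143.655ms (3/7)
7. 861.931ms @ 18/7 + 143.655ms (3/7)
8. 1005.587ms @ 3 + 502.793ms (3/2)
9. 1508.38ms @ 9/2 + 502.793ms (3/2)
10. 2011.173ms @ 6 + 251.397ms (3/4)
11. 2262.57ms @ 27/4 + 251.397ms (3/4)
12. 2513.966ms @ 15/2 + 502.793ms (3/2)
13. 3016.76ms @ 9 + 251.397ms (3/4)
14. 3268.156ms @ 39/4 + 125.698ms (3/8)
15. 3393.855ms @ 81/8 + 125.698ms (3/8)
16. 3519.553ms @ 21/2 + 251.397ms (3/4)
17. 3770.95ms @ 45/4 + 251.397ms (3/4)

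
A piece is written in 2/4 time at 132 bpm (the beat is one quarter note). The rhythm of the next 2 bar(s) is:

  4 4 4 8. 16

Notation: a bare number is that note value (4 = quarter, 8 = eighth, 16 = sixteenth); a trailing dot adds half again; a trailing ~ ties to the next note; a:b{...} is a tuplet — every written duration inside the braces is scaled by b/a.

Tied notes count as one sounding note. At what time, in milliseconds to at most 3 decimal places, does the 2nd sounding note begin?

1. 0.0ms @ 0 + 454.545ms (1)
2. 454.545ms @ 1 + 454.545ms (1)
3. 909.091ms @ 2 + 454.545ms (1)
4. 1363.636ms @ 3 + 340.909ms (3/4)
5. 1704.545ms @ 15/4 + 113.636ms (1/4)

note 2 onset = 1b = 454.545ms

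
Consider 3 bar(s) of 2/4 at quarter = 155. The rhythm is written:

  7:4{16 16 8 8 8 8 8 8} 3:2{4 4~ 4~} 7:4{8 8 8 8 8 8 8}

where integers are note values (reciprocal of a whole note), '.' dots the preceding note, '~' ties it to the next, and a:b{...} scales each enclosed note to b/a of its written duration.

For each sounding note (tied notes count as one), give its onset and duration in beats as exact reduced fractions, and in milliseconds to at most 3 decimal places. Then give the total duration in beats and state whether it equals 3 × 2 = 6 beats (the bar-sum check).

1) 0.0ms=0b +55.3ms=1/7b
2) 55.3ms=1/7b +55.3ms=1/7b
3) 110.599ms=2/7b +110.599ms=2/7b
4) 221.198ms=4/7b +110.599ms=2/7b
5) 331.797ms=6/7b +110.599ms=2/7b
6) 442.396ms=8/7b +110.599ms=2/7b
7) 552.995ms=10/7b +110.599ms=2/7b
8) 663.594ms=12/7b +110.599ms=2/7b
9) 774.194ms=2b +258.065ms=2/3b
10) 1032.258ms=8/3b +626.728ms=34/21b
11) 1658.986ms=30/7b +110.599ms=2/7b
12) 1769.585ms=32/7b +110.599ms=2/7b
13) 1880.184ms=34/7b +110.599ms=2/7b
14) 1990.783ms=36/7b +110.599ms=2/7b
15) 2101.382ms=38/7b +110.599ms=2/7b
16) 2211.982ms=40/7b +110.599ms=2/7b
Σ=6b of 6 (155bpm 2/4) — PASS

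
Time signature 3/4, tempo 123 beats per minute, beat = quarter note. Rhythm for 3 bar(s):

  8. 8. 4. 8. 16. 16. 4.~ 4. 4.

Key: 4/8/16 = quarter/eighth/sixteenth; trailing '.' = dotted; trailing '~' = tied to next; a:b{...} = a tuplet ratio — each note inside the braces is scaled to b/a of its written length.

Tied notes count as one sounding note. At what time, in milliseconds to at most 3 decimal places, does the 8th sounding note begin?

note 8 onset = 15/2b = 3658.537ms

1. 0.0ms @ 0 + 365.854ms (3/4)
2. 365.854ms @ 3/4 + 365.854ms (3/4)
3. 731.707ms @ 3/2 + 731.707ms (3/2)
4. 1463.415ms @ 3 + 365.854ms (3/4)
5. 1829.268ms @ 15/4 + 182.927ms (3/8)
6. 2012.195ms @ 33/8 + 182.927ms (3/8)
7. 2195.122ms @ 9/2 + 1463.415ms (3)
8. 3658.537ms @ 15/2 + 731.707ms (3/2)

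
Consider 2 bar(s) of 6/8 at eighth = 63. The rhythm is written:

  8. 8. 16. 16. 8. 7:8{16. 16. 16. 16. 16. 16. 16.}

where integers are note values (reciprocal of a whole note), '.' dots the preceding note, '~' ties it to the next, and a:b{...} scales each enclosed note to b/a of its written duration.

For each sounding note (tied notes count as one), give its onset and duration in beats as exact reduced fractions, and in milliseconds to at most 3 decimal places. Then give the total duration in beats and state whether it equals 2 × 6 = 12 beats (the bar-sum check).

1) 0.0ms=0b +1428.571ms=3/2b
2) 1428.571ms=3/2b +1428.571ms=3/2b
3) 2857.143ms=3b +714.286ms=3/4b
4) 3571.429ms=15/4b +714.286ms=3/4b
5) 4285.714ms=9/2b +1428.571ms=3/2b
6) 5714.286ms=6b +816.327ms=6/7b
7) 6530.612ms=48/7b +816.327ms=6/7b
8) 7346.939ms=54/7b +816.327ms=6/7b
9) 8163.265ms=60/7b +816.327ms=6/7b
10) 8979.592ms=66/7b +816.327ms=6/7b
11) 9795.918ms=72/7b +816.327ms=6/7b
12) 10612.245ms=78/7b +816.327ms=6/7b
Σ=12b of 12 (63bpm 6/8) — PASS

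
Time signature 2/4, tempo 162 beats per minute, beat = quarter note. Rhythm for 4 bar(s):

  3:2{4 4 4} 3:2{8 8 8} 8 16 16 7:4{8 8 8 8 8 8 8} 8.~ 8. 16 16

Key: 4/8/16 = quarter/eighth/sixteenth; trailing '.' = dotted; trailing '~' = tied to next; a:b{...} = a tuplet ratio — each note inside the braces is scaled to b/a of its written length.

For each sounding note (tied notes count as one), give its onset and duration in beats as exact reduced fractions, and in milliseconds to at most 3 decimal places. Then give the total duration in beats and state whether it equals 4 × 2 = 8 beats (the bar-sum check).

1) 0.0ms=0b +246.914ms=2/3b
2) 246.914ms=2/3b +246.914ms=2/3b
3) 493.827ms=4/3b +246.914ms=2/3b
4) 740.741ms=2b +123.457ms=1/3b
5) 864.198ms=7/3b +123.457ms=1/3b
6) 987.654ms=8/3b +123.457ms=1/3b
7) 1111.111ms=3b +185.185ms=1/2b
8) 1296.296ms=7/2b +92.593ms=1/4b
9) 1388.889ms=15/4b +92.593ms=1/4b
10) 1481.481ms=4b +105.82ms=2/7b
11) 1587.302ms=30/7b +105.82ms=2/7b
12) 1693.122ms=32/7b +105.82ms=2/7b
13) 1798.942ms=34/7b +105.82ms=2/7b
14) 1904.762ms=36/7b +105.82ms=2/7b
15) 2010.582ms=38/7b +105.82ms=2/7b
16) 2116.402ms=40/7b +105.82ms=2/7b
17) 2222.222ms=6b +555.556ms=3/2b
18) 2777.778ms=15/2b +92.593ms=1/4b
19) 2870.37ms=31/4b +92.593ms=1/4b
Σ=8b of 8 (162bpm 2/4) — PASS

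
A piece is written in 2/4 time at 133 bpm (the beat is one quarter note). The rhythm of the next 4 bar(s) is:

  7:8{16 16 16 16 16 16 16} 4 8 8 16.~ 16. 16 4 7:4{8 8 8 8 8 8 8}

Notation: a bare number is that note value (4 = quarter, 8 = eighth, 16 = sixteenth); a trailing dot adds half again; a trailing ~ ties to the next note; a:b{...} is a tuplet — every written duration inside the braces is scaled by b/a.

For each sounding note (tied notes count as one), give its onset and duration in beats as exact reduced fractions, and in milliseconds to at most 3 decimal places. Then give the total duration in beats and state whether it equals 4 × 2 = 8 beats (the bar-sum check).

1) 0.0ms=0b +128.894ms=2/7b
2) 128.894ms=2/7b +128.894ms=2/7b
3) 257.787ms=4/7b +128.894ms=2/7b
4) 386.681ms=6/7b +128.894ms=2/7b
5) 515.575ms=8/7b +128.894ms=2/7b
6) 644.468ms=10/7b +128.894ms=2/7b
7) 773.362ms=12/7b +128.894ms=2/7b
8) 902.256ms=2b +451.128ms=1b
9) 1353.383ms=3b +225.564ms=1/2b
10) 1578.947ms=7/2b +225.564ms=1/2b
11) 1804.511ms=4b +338.346ms=3/4b
12) 2142.857ms=19/4b +112.782ms=1/4b
13) 2255.639ms=5b +451.128ms=1b
14) 2706.767ms=6b +128.894ms=2/7b
15) 2835.661ms=44/7b +128.894ms=2/7b
16) 2964.554ms=46/7b +128.894ms=2/7b
17) 3093.448ms=48/7b +128.894ms=2/7b
18) 3222.342ms=50/7b +128.894ms=2/7b
19) 3351.235ms=52/7b +128.894ms=2/7b
20) 3480.129ms=54/7b +128.894ms=2/7b
Σ=8b of 8 (133bpm 2/4) — PASS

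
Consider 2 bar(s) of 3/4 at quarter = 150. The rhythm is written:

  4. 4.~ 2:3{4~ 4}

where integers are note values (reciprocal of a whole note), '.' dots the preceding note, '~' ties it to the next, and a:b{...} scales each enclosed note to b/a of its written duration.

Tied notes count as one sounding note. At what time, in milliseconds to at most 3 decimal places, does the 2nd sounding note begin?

1. 0.0ms @ 0 + 600.0ms (3/2)
2. 600.0ms @ 3/2 + 1800.0ms (9/2)

note 2 onset = 3/2b = 600.0ms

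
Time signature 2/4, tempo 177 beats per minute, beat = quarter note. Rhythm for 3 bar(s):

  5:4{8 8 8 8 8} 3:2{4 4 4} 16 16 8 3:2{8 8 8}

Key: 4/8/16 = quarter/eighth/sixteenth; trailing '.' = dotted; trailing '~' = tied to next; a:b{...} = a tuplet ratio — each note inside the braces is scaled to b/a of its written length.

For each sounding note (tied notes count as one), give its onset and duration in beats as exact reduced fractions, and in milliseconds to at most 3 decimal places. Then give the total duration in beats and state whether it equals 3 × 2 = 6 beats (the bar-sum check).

1) 0.0ms=0b +135.593ms=2/5b
2) 135.593ms=2/5b +135.593ms=2/5b
3) 271.186ms=4/5b +135.593ms=2/5b
4) 406.78ms=6/5b +135.593ms=2/5b
5) 542.373ms=8/5b +135.593ms=2/5b
6) 677.966ms=2b +225.989ms=2/3b
7) 903.955ms=8/3b +225.989ms=2/3b
8) 1129.944ms=10/3b +225.989ms=2/3b
9) 1355.932ms=4b +84.746ms=1/4b
10) 1440.678ms=17/4b +84.746ms=1/4b
11) 1525.424ms=9/2b +169.492ms=1/2b
12) 1694.915ms=5b +112.994ms=1/3b
13) 1807.91ms=16/3b +112.994ms=1/3b
14) 1920.904ms=17/3b +112.994ms=1/3b
Σ=6b of 6 (177bpm 2/4) — PASS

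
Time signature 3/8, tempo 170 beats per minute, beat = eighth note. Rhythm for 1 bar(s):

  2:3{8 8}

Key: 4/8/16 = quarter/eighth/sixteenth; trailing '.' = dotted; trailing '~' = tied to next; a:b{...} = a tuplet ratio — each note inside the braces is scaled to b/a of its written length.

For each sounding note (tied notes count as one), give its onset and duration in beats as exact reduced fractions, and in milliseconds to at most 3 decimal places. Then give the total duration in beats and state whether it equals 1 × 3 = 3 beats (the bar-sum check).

1) 0.0ms=0b +529.412ms=3/2b
2) 529.412ms=3/2b +529.412ms=3/2b
Σ=3b of 3 (170bpm 3/8) — PASS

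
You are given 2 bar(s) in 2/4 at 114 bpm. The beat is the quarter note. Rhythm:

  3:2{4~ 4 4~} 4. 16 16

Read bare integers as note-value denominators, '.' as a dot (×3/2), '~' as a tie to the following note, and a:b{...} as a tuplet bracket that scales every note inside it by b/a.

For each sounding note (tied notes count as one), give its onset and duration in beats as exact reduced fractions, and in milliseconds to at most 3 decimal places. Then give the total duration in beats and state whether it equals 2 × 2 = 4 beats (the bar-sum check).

1) 0.0ms=0b +701.754ms=4/3b
2) 701.754ms=4/3b +1140.351ms=13/6b
3) 1842.105ms=7/2b +131.579ms=1/4b
4) 1973.684ms=15/4b +131.579ms=1/4b
Σ=4b of 4 (114bpm 2/4) — PASS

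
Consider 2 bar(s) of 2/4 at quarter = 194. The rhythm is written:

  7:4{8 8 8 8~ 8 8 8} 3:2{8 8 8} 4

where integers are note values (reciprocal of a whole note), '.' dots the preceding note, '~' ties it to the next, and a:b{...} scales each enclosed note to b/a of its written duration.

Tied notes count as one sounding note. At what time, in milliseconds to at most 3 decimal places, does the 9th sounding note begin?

1. 0.0ms @ 0 + 88.365ms (2/7)
2. 88.365ms @ 2/7 + 88.365ms (2/7)
3. 176.73ms @ 4/7 + 88.365ms (2/7)
4. 265.096ms @ 6/7 + 176.73ms (4/7)
5. 441.826ms @ 10/7 + 88.365ms (2/7)
6. 530.191ms @ 12/7 + 88.365ms (2/7)
7. 618.557ms @ 2 + 103.093ms (1/3)
8. 721.649ms @ 7/3 + 103.093ms (1/3)
9. 824.742ms @ 8/3 + 103.093ms (1/3)
10. 927.835ms @ 3 + 309.278ms (1)

note 9 onset = 8/3b = 824.742ms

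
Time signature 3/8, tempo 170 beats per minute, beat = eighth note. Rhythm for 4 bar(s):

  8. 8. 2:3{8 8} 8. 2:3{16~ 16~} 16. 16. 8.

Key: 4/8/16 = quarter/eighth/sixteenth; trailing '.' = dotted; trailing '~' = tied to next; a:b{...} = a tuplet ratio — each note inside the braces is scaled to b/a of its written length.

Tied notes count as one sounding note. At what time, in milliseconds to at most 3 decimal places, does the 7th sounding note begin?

note 7 onset = 39/4b = 3441.176ms

1. 0.0ms @ 0 + 529.412ms (3/2)
2. 529.412ms @ 3/2 + 529.412ms (3/2)
3. 1058.824ms @ 3 + 529.412ms (3/2)
4. 1588.235ms @ 9/2 + 529.412ms (3/2)
5. 2117.647ms @ 6 + 529.412ms (3/2)
6. 2647.059ms @ 15/2 + 794.118ms (9/4)
7. 3441.176ms @ 39/4 + 264.706ms (3/4)
8. 3705.882ms @ 21/2 + 529.412ms (3/2)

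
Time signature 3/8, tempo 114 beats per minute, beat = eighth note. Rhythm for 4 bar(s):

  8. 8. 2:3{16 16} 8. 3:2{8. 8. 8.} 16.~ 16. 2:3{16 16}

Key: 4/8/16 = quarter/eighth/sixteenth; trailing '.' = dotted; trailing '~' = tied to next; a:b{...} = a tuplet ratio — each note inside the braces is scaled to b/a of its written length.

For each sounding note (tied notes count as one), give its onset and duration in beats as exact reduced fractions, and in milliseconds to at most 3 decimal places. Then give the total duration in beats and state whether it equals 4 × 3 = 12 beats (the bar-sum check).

1) 0.0ms=0b +789.474ms=3/2b
2) 789.474ms=3/2b +789.474ms=3/2b
3) 1578.947ms=3b +394.737ms=3/4b
4) 1973.684ms=15/4b +394.737ms=3/4b
5) 2368.421ms=9/2b +789.474ms=3/2b
6) 3157.895ms=6b +526.316ms=1b
7) 3684.211ms=7b +526.316ms=1b
8) 4210.526ms=8b +526.316ms=1b
9) 4736.842ms=9b +789.474ms=3/2b
10) 5526.316ms=21/2b +394.737ms=3/4b
11) 5921.053ms=45/4b +394.737ms=3/4b
Σ=12b of 12 (114bpm 3/8) — PASS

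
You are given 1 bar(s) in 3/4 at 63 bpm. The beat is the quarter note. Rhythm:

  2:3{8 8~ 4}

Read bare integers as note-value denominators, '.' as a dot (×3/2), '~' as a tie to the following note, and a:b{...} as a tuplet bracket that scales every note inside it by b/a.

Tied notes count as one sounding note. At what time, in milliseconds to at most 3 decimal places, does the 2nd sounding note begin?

1. 0.0ms @ 0 + 714.286ms (3/4)
2. 714.286ms @ 3/4 + 2142.857ms (9/4)

note 2 onset = 3/4b = 714.286ms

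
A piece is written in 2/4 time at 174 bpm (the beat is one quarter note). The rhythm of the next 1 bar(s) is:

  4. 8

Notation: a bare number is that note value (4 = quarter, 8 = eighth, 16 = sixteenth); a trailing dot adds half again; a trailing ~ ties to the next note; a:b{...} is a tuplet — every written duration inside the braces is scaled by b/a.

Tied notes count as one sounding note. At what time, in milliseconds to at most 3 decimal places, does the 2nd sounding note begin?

note 2 onset = 3/2b = 517.241ms

1. 0.0ms @ 0 + 517.241ms (3/2)
2. 517.241ms @ 3/2 + 172.414ms (1/2)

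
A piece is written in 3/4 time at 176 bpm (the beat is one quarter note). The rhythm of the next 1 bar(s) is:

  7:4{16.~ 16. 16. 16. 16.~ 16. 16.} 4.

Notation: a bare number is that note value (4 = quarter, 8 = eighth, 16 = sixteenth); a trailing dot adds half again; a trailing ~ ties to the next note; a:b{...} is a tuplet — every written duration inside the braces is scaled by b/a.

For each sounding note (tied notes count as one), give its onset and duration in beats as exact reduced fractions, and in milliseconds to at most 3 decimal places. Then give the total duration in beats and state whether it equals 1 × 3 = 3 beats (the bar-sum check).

1) 0.0ms=0b +146.104ms=3/7b
2) 146.104ms=3/7b +73.052ms=3/14b
3) 219.156ms=9/14b +73.052ms=3/14b
4) 292.208ms=6/7b +146.104ms=3/7b
5) 438.312ms=9/7b +73.052ms=3/14b
6) 511.364ms=3/2b +511.364ms=3/2b
Σ=3b of 3 (176bpm 3/4) — PASS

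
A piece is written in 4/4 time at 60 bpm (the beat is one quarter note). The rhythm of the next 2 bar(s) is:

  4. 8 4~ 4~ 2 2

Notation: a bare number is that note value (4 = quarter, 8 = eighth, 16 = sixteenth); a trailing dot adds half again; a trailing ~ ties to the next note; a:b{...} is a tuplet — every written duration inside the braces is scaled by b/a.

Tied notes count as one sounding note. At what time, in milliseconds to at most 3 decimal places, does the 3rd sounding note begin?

1. 0.0ms @ 0 + 1500.0ms (3/2)
2. 1500.0ms @ 3/2 + 500.0ms (1/2)
3. 2000.0ms @ 2 + 4000.0ms (4)
4. 6000.0ms @ 6 + 2000.0ms (2)

note 3 onset = 2b = 2000.0ms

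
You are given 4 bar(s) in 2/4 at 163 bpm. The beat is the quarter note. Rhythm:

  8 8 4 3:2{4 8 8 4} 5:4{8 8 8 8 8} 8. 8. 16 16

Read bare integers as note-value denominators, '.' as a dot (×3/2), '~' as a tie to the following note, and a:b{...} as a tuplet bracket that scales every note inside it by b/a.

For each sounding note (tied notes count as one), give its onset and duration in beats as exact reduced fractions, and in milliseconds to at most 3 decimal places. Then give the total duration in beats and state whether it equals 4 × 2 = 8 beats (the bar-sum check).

1) 0.0ms=0b +184.049ms=1/2b
2) 184.049ms=1/2b +184.049ms=1/2b
3) 368.098ms=1b +368.098ms=1b
4) 736.196ms=2b +245.399ms=2/3b
5) 981.595ms=8/3b +122.699ms=1/3b
6) 1104.294ms=3b +122.699ms=1/3b
7) 1226.994ms=10/3b +245.399ms=2/3b
8) 1472.393ms=4b +147.239ms=2/5b
9) 1619.632ms=22/5b +147.239ms=2/5b
10) 1766.871ms=24/5b +147.239ms=2/5b
11) 1914.11ms=26/5b +147.239ms=2/5b
12) 2061.35ms=28/5b +147.239ms=2/5b
13) 2208.589ms=6b +276.074ms=3/4b
14) 2484.663ms=27/4b +276.074ms=3/4b
15) 2760.736ms=15/2b +92.025ms=1/4b
16) 2852.761ms=31/4b +92.025ms=1/4b
Σ=8b of 8 (163bpm 2/4) — PASS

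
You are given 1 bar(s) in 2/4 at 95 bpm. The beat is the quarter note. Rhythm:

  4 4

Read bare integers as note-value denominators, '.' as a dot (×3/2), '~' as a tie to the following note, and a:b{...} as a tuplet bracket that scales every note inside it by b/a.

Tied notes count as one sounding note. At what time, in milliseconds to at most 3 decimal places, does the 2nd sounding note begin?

1. 0.0ms @ 0 + 631.579ms (1)
2. 631.579ms @ 1 + 631.579ms (1)

note 2 onset = 1b = 631.579ms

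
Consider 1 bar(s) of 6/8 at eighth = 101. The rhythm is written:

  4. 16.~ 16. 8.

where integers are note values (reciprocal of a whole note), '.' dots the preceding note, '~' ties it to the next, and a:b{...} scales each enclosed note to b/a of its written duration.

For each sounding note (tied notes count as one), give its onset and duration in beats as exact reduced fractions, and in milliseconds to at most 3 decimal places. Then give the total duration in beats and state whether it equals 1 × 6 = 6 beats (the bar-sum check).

1) 0.0ms=0b +1782.178ms=3b
2) 1782.178ms=3b +891.089ms=3/2b
3) 2673.267ms=9/2b +891.089ms=3/2b
Σ=6b of 6 (101bpm 6/8) — PASS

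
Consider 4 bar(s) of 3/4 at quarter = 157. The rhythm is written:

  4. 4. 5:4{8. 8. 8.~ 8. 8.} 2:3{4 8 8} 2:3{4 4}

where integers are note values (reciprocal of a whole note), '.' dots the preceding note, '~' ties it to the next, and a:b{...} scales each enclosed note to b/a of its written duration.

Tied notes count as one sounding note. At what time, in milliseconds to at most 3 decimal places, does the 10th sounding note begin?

1. 0.0ms @ 0 + 573.248ms (3/2)
2. 573.248ms @ 3/2 + 573.248ms (3/2)
3. 1146.497ms @ 3 + 229.299ms (3/5)
4. 1375.796ms @ 18/5 + 229.299ms (3/5)
5. 1605.096ms @ 21/5 + 458.599ms (6/5)
6. 2063.694ms @ 27/5 + 229.299ms (3/5)
7. 2292.994ms @ 6 + 573.248ms (3/2)
8. 2866.242ms @ 15/2 + 286.624ms (3/4)
9. 3152.866ms @ 33/4 + 286.624ms (3/4)
10. 3439.49ms @ 9 + 573.248ms (3/2)
11. 4012.739ms @ 21/2 + 573.248ms (3/2)

note 10 onset = 9b = 3439.49ms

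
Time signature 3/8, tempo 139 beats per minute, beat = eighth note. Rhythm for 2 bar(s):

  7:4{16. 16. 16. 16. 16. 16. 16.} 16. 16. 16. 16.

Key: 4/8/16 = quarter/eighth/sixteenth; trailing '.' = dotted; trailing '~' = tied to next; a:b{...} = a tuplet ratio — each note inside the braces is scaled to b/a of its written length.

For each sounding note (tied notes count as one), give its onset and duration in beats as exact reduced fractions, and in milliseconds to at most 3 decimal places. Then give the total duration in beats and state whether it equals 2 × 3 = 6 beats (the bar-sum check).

1) 0.0ms=0b +184.995ms=3/7b
2) 184.995ms=3/7b +184.995ms=3/7b
3) 369.99ms=6/7b +184.995ms=3/7b
4) 554.985ms=9/7b +184.995ms=3/7b
5) 739.979ms=12/7b +184.995ms=3/7b
6) 924.974ms=15/7b +184.995ms=3/7b
7) 1109.969ms=18/7b +184.995ms=3/7b
8) 1294.964ms=3b +323.741ms=3/4b
9) 1618.705ms=15/4b +323.741ms=3/4b
10) 1942.446ms=9/2b +323.741ms=3/4b
11) 2266.187ms=21/4b +323.741ms=3/4b
Σ=6b of 6 (139bpm 3/8) — PASS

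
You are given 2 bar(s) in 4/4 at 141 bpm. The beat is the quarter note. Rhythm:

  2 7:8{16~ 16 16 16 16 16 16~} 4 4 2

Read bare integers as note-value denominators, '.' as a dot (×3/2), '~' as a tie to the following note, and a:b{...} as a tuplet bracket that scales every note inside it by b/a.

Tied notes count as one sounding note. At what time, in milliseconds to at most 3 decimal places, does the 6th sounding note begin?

1. 0.0ms @ 0 + 851.064ms (2)
2. 851.064ms @ 2 + 243.161ms (4/7)
3. 1094.225ms @ 18/7 + 121.581ms (2/7)
4. 1215.805ms @ 20/7 + 121.581ms (2/7)
5. 1337.386ms @ 22/7 + 121.581ms (2/7)
6. 1458.967ms @ 24/7 + 121.581ms (2/7)
7. 1580.547ms @ 26/7 + 547.112ms (9/7)
8. 2127.66ms @ 5 + 425.532ms (1)
9. 2553.191ms @ 6 + 851.064ms (2)

note 6 onset = 24/7b = 1458.967ms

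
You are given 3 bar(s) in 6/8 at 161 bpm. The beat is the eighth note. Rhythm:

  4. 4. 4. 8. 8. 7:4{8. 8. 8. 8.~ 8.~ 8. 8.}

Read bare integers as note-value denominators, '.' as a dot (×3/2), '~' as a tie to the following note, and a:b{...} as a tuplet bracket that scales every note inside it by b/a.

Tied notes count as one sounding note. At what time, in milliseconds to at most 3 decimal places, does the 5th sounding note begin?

1. 0.0ms @ 0 + 1118.012ms (3)
2. 1118.012ms @ 3 + 1118.012ms (3)
3. 2236.025ms @ 6 + 1118.012ms (3)
4. 3354.037ms @ 9 + 559.006ms (3/2)
5. 3913.043ms @ 21/2 + 559.006ms (3/2)
6. 4472.05ms @ 12 + 319.432ms (6/7)
7. 4791.482ms @ 90/7 + 319.432ms (6/7)
8. 5110.914ms @ 96/7 + 319.432ms (6/7)
9. 5430.346ms @ 102/7 + 958.296ms (18/7)
10. 6388.642ms @ 120/7 + 319.432ms (6/7)

note 5 onset = 21/2b = 3913.043ms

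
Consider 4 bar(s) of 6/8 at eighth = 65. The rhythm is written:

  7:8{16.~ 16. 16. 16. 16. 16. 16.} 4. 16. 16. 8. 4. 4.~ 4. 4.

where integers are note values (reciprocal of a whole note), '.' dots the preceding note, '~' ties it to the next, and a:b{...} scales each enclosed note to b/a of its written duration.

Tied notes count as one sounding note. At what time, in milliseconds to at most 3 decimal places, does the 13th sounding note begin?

1. 0.0ms @ 0 + 1582.418ms (12/7)
2. 1582.418ms @ 12/7 + 791.209ms (6/7)
3. 2373.626ms @ 18/7 + 791.209ms (6/7)
4. 3164.835ms @ 24/7 + 791.209ms (6/7)
5. 3956.044ms @ 30/7 + 791.209ms (6/7)
6. 4747.253ms @ 36/7 + 791.209ms (6/7)
7. 5538.462ms @ 6 + 2769.231ms (3)
8. 8307.692ms @ 9 + 692.308ms (3/4)
9. 9000.0ms @ 39/4 + 692.308ms (3/4)
10. 9692.308ms @ 21/2 + 1384.615ms (3/2)
11. 11076.923ms @ 12 + 2769.231ms (3)
12. 13846.154ms @ 15 + 5538.462ms (6)
13. 19384.615ms @ 21 + 2769.231ms (3)

note 13 onset = 21b = 19384.615ms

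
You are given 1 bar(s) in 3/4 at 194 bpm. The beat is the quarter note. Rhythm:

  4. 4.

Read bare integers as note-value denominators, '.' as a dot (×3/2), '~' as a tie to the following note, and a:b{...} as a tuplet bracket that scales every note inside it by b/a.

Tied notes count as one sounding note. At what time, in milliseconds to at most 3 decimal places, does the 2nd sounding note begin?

1. 0.0ms @ 0 + 463.918ms (3/2)
2. 463.918ms @ 3/2 + 463.918ms (3/2)

note 2 onset = 3/2b = 463.918ms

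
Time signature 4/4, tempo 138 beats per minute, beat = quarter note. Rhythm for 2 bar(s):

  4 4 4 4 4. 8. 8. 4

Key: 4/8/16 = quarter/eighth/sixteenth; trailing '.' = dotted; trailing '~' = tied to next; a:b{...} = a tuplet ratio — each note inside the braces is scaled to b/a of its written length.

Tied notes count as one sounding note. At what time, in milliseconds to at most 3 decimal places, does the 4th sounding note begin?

note 4 onset = 3b = 1304.348ms

1. 0.0ms @ 0 + 434.783ms (1)
2. 434.783ms @ 1 + 434.783ms (1)
3. 869.565ms @ 2 + 434.783ms (1)
4. 1304.348ms @ 3 + 434.783ms (1)
5. 1739.13ms @ 4 + 652.174ms (3/2)
6. 2391.304ms @ 11/2 + 326.087ms (3/4)
7. 2717.391ms @ 25/4 + 326.087ms (3/4)
8. 3043.478ms @ 7 + 434.783ms (1)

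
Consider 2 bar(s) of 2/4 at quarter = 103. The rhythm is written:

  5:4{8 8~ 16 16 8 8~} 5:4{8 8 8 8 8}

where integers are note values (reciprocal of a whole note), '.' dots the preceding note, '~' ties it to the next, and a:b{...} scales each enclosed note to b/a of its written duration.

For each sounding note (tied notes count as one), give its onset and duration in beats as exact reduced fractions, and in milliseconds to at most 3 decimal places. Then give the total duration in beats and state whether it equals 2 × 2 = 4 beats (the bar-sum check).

1) 0.0ms=0b +233.01ms=2/5b
2) 233.01ms=2/5b +349.515ms=3/5b
3) 582.524ms=1b +116.505ms=1/5b
4) 699.029ms=6/5b +233.01ms=2/5b
5) 932.039ms=8/5b +466.019ms=4/5b
6) 1398.058ms=12/5b +233.01ms=2/5b
7) 1631.068ms=14/5b +233.01ms=2/5b
8) 1864.078ms=16/5b +233.01ms=2/5b
9) 2097.087ms=18/5b +233.01ms=2/5b
Σ=4b of 4 (103bpm 2/4) — PASS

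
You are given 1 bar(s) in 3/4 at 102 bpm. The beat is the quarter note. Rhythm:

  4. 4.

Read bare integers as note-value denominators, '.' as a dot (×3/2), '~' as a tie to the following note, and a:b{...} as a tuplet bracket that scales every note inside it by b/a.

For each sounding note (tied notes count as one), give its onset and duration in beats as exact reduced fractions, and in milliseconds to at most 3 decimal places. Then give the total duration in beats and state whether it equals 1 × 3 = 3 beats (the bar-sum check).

1) 0.0ms=0b +882.353ms=3/2b
2) 882.353ms=3/2b +882.353ms=3/2b
Σ=3b of 3 (102bpm 3/4) — PASS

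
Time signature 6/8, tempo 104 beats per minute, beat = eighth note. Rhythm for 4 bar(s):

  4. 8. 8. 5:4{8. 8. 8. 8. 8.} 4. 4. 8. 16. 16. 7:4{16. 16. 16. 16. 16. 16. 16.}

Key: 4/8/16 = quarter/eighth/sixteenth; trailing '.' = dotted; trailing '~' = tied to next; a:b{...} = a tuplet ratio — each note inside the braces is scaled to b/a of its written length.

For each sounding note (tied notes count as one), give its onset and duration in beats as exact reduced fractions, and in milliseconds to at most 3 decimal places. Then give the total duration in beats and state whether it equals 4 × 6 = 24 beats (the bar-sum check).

1) 0.0ms=0b +1730.769ms=3b
2) 1730.769ms=3b +865.385ms=3/2b
3) 2596.154ms=9/2b +865.385ms=3/2b
4) 3461.538ms=6b +692.308ms=6/5b
5) 4153.846ms=36/5b +692.308ms=6/5b
6) 4846.154ms=42/5b +692.308ms=6/5b
7) 5538.462ms=48/5b +692.308ms=6/5b
8) 6230.769ms=54/5b +692.308ms=6/5b
9) 6923.077ms=12b +1730.769ms=3b
10) 8653.846ms=15b +1730.769ms=3b
11) 10384.615ms=18b +865.385ms=3/2b
12) 11250.0ms=39/2b +432.692ms=3/4b
13) 11682.692ms=81/4b +432.692ms=3/4b
14) 12115.385ms=21b +247.253ms=3/7b
15) 12362.637ms=150/7b +247.253ms=3/7b
16) 12609.89ms=153/7b +247.253ms=3/7b
17) 12857.143ms=156/7b +247.253ms=3/7b
18) 13104.396ms=159/7b +247.253ms=3/7b
19) 13351.648ms=162/7b +247.253ms=3/7b
20) 13598.901ms=165/7b +247.253ms=3/7b
Σ=24b of 24 (104bpm 6/8) — PASS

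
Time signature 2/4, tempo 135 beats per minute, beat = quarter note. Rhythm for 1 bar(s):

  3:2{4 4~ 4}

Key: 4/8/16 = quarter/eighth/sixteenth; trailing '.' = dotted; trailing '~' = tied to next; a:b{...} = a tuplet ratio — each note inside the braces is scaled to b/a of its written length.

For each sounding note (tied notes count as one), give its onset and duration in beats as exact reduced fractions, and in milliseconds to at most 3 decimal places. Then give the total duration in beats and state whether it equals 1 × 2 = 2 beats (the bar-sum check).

1) 0.0ms=0b +296.296ms=2/3b
2) 296.296ms=2/3b +592.593ms=4/3b
Σ=2b of 2 (135bpm 2/4) — PASS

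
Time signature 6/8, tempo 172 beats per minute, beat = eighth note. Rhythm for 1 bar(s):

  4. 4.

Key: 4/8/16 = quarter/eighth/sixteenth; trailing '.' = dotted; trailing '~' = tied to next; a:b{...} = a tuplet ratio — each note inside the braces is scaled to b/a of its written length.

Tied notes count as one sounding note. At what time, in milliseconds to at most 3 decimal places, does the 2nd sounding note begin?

1. 0.0ms @ 0 + 1046.512ms (3)
2. 1046.512ms @ 3 + 1046.512ms (3)

note 2 onset = 3b = 1046.512ms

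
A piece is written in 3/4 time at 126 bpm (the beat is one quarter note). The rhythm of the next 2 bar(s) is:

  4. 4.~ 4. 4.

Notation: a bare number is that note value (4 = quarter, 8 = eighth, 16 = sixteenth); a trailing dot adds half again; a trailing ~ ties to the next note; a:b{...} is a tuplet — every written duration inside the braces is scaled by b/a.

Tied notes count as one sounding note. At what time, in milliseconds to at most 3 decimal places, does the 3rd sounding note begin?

note 3 onset = 9/2b = 2142.857ms

1. 0.0ms @ 0 + 714.286ms (3/2)
2. 714.286ms @ 3/2 + 1428.571ms (3)
3. 2142.857ms @ 9/2 + 714.286ms (3/2)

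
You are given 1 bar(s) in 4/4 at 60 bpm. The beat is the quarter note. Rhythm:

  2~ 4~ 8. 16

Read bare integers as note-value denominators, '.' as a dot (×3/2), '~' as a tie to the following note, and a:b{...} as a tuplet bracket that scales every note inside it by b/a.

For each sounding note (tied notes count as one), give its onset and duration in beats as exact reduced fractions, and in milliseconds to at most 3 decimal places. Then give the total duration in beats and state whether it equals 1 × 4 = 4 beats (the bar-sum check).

1) 0.0ms=0b +3750.0ms=15/4b
2) 3750.0ms=15/4b +250.0ms=1/4b
Σ=4b of 4 (60bpm 4/4) — PASS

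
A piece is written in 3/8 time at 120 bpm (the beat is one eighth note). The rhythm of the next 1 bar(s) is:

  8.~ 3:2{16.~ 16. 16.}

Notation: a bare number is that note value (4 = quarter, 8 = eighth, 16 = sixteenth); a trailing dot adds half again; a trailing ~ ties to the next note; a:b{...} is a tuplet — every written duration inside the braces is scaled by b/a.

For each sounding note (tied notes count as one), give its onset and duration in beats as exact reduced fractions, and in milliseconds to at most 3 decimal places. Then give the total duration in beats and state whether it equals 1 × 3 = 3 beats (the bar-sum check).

1) 0.0ms=0b +1250.0ms=5/2b
2) 1250.0ms=5/2b +250.0ms=1/2b
Σ=3b of 3 (120bpm 3/8) — PASS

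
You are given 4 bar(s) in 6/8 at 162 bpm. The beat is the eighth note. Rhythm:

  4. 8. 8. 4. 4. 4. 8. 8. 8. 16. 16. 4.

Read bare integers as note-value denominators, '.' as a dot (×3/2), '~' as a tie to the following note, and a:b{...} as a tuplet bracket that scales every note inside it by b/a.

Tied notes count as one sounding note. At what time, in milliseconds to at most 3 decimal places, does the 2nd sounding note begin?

1. 0.0ms @ 0 + 1111.111ms (3)
2. 1111.111ms @ 3 + 555.556ms (3/2)
3. 1666.667ms @ 9/2 + 555.556ms (3/2)
4. 2222.222ms @ 6 + 1111.111ms (3)
5. 3333.333ms @ 9 + 1111.111ms (3)
6. 4444.444ms @ 12 + 1111.111ms (3)
7. 5555.556ms @ 15 + 555.556ms (3/2)
8. 6111.111ms @ 33/2 + 555.556ms (3/2)
9. 6666.667ms @ 18 + 555.556ms (3/2)
10. 7222.222ms @ 39/2 + 277.778ms (3/4)
11. 7500.0ms @ 81/4 + 277.778ms (3/4)
12. 7777.778ms @ 21 + 1111.111ms (3)

note 2 onset = 3b = 1111.111ms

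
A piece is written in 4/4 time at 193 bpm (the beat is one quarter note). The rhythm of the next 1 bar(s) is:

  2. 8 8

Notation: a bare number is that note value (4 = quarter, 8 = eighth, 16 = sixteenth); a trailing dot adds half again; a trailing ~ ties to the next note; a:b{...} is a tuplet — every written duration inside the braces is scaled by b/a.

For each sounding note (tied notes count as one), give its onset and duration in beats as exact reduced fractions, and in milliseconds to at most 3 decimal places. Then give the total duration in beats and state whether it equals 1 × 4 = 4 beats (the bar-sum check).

1) 0.0ms=0b +932.642ms=3b
2) 932.642ms=3b +155.44ms=1/2b
3) 1088.083ms=7/2b +155.44ms=1/2b
Σ=4b of 4 (193bpm 4/4) — PASS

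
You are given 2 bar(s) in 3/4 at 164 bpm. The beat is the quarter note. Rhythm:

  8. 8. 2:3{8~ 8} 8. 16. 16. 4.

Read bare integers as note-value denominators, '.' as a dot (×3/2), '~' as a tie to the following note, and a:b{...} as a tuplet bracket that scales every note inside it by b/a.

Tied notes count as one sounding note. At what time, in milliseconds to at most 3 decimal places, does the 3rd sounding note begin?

note 3 onset = 3/2b = 548.78ms

1. 0.0ms @ 0 + 274.39ms (3/4)
2. 274.39ms @ 3/4 + 274.39ms (3/4)
3. 548.78ms @ 3/2 + 548.78ms (3/2)
4. 1097.561ms @ 3 + 274.39ms (3/4)
5. 1371.951ms @ 15/4 + 137.195ms (3/8)
6. 1509.146ms @ 33/8 + 137.195ms (3/8)
7. 1646.341ms @ 9/2 + 548.78ms (3/2)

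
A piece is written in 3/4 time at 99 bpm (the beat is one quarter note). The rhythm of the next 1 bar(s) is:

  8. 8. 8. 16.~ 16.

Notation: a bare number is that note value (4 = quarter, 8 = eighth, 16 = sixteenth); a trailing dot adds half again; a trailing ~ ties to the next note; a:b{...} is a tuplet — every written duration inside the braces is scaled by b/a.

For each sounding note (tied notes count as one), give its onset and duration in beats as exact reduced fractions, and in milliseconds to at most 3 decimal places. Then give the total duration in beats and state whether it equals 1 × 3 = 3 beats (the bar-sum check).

1) 0.0ms=0b +454.545ms=3/4b
2) 454.545ms=3/4b +454.545ms=3/4b
3) 909.091ms=3/2b +454.545ms=3/4b
4) 1363.636ms=9/4b +454.545ms=3/4b
Σ=3b of 3 (99bpm 3/4) — PASS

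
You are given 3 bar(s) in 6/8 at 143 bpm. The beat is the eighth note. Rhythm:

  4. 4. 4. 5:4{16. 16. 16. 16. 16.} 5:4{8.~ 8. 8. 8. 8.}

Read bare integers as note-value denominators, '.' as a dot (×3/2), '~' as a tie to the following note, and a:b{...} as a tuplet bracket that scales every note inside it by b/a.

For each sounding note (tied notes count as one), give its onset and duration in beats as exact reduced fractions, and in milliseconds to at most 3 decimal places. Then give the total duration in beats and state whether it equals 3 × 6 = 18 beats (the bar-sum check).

1) 0.0ms=0b +1258.741ms=3b
2) 1258.741ms=3b +1258.741ms=3b
3) 2517.483ms=6b +1258.741ms=3b
4) 3776.224ms=9b +251.748ms=3/5b
5) 4027.972ms=48/5b +251.748ms=3/5b
6) 4279.72ms=51/5b +251.748ms=3/5b
7) 4531.469ms=54/5b +251.748ms=3/5b
8) 4783.217ms=57/5b +251.748ms=3/5b
9) 5034.965ms=12b +1006.993ms=12/5b
10) 6041.958ms=72/5b +503.497ms=6/5b
11) 6545.455ms=78/5b +503.497ms=6/5b
12) 7048.951ms=84/5b +503.497ms=6/5b
Σ=18b of 18 (143bpm 6/8) — PASS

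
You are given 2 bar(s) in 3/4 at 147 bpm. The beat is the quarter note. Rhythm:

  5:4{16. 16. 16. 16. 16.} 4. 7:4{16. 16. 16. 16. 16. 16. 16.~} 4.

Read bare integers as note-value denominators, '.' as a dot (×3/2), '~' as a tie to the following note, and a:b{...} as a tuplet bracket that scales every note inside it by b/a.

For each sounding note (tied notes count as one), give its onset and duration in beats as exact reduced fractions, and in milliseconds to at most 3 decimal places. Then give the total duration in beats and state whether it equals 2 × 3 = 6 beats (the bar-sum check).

1) 0.0ms=0b +122.449ms=3/10b
2) 122.449ms=3/10b +122.449ms=3/10b
3) 244.898ms=3/5b +122.449ms=3/10b
4) 367.347ms=9/10b +122.449ms=3/10b
5) 489.796ms=6/5b +122.449ms=3/10b
6) 612.245ms=3/2b +612.245ms=3/2b
7) 1224.49ms=3b +87.464ms=3/14b
8) 1311.953ms=45/14b +87.464ms=3/14b
9) 1399.417ms=24/7b +87.464ms=3/14b
10) 1486.88ms=51/14b +87.464ms=3/14b
11) 1574.344ms=27/7b +87.464ms=3/14b
12) 1661.808ms=57/14b +87.464ms=3/14b
13) 1749.271ms=30/7b +699.708ms=12/7b
Σ=6b of 6 (147bpm 3/4) — PASS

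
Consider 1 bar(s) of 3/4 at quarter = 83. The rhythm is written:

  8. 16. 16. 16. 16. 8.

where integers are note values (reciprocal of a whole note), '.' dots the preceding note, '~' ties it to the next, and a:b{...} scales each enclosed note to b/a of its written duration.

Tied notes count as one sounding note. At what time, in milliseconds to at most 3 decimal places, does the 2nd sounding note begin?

1. 0.0ms @ 0 + 542.169ms (3/4)
2. 542.169ms @ 3/4 + 271.084ms (3/8)
3. 813.253ms @ 9/8 + 271.084ms (3/8)
4. 1084.337ms @ 3/2 + 271.084ms (3/8)
5. 1355.422ms @ 15/8 + 271.084ms (3/8)
6. 1626.506ms @ 9/4 + 542.169ms (3/4)

note 2 onset = 3/4b = 542.169ms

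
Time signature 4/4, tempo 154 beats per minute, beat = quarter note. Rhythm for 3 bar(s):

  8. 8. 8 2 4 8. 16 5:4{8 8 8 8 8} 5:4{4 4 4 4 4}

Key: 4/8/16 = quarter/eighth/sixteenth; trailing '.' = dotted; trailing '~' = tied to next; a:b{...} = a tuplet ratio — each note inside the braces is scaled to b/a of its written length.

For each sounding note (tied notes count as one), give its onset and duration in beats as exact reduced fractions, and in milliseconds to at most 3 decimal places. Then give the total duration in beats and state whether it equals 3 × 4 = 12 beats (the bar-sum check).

1) 0.0ms=0b +292.208ms=3/4b
2) 292.208ms=3/4b +292.208ms=3/4b
3) 584.416ms=3/2b +194.805ms=1/2b
4) 779.221ms=2b +779.221ms=2b
5) 1558.442ms=4b +389.61ms=1b
6) 1948.052ms=5b +292.208ms=3/4b
7) 2240.26ms=23/4b +97.403ms=1/4b
8) 2337.662ms=6b +155.844ms=2/5b
9) 2493.506ms=32/5b +155.844ms=2/5b
10) 2649.351ms=34/5b +155.844ms=2/5b
11) 2805.195ms=36/5b +155.844ms=2/5b
12) 2961.039ms=38/5b +155.844ms=2/5b
13) 3116.883ms=8b +311.688ms=4/5b
14) 3428.571ms=44/5b +311.688ms=4/5b
15) 3740.26ms=48/5b +311.688ms=4/5b
16) 4051.948ms=52/5b +311.688ms=4/5b
17) 4363.636ms=56/5b +311.688ms=4/5b
Σ=12b of 12 (154bpm 4/4) — PASS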